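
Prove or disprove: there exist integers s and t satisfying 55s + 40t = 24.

gcd(55, 40) = 5, so every integer of the form 55s + 40t is a multiple of 5.
But 24 is not a multiple of 5 (it leaves remainder 4).
Therefore 55s + 40t = 24 has no solution in integers.

No such integers exist.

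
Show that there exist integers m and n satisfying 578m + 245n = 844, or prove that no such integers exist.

Since gcd(578, 245) = 1, every integer is an integer combination of 578 and 245.
Dividing repeatedly: 578 = 2·245 + 88, 245 = 2·88 + 69, 88 = 1·69 + 19, 69 = 3·19 + 12, 19 = 1·12 + 7, 12 = 1·7 + 5, 7 = 1·5 + 2, 5 = 2·2 + 1, 2 = 2·1 + 0.
Working back up the chain: 1 = 5 − 2·2 = 5 − 2·(7 − 1·5) = −2·7 + 3·5 = −2·7 + 3·(12 − 1·7) = 3·12 − 5·7 = 3·12 − 5·(19 − 1·12) = −5·19 + 8·12 = −5·19 + 8·(69 − 3·19) = 8·69 − 29·19 = 8·69 − 29·(88 − 1·69) = −29·88 + 37·69 = −29·88 + 37·(245 − 2·88) = 37·245 − 103·88 = 37·245 − 103·(578 − 2·245) = −103·578 + 243·245. So 578·(-103) + 245·243 = 1.
Times 844: 578·(-86932) + 245·205092 = 844, so (-86932, 205092) solves it.
Shifting by a multiple of (245, −578) keeps it a solution: m = -86932 + 355·245 = 43, n = 205092 − 355·578 = -98.
Check: 578·43 + 245·(-98) = 24854 − 24010 = 844. ✓

m = 43, n = -98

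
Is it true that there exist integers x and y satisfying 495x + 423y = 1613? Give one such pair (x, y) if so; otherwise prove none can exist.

Any value of 495x + 423y is a multiple of gcd(495, 423) = 9.
But 1613 is not a multiple of 9 (it leaves remainder 2).
So the equation is unsolvable over ℤ.

No, no such integers exist.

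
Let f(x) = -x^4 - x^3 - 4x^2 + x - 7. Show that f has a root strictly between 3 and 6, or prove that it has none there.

f has no root in that interval.

f(3) = -148 and f(6) = -1657, both negative, so a sign-change argument is unavailable; we show f keeps this sign on the whole interval.
Substitute x = 3 + u, where 0 < u < 3 on the interval. Expanding, f(3 + u) = -u^4 - 13u^3 - 67u^2 - 158u - 148.
The nonzero coefficients here are all negative, so for u > 0 every term is negative (or zero), and the constant term -148 is strictly negative.
Therefore f(x) < 0 throughout (3, 6), and f has no zero there.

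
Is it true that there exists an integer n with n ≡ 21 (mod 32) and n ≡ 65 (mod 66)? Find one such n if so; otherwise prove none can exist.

The moduli are not coprime: gcd(32, 66) = 2. Compatibility requires 2 ∣ (65 − 21) = 44, which holds, so solutions exist.
Put n = 21 + 32t, so we need 32t ≡ 44 (mod 66), equivalently (divide by 2) 16t ≡ 22 (mod 33).
To invert 16 modulo 33: 33 = 2·16 + 1, 16 = 16·1 + 0, and unwinding, 1 = 33 − 2·16. Thus 16⁻¹ ≡ -2 ≡ 31 (mod 33).
Therefore t ≡ 31·22 = 682 ≡ 22 (mod 33).
Then n = 21 + 32·22 = 725.
Indeed 725 ≡ 21 (mod 32) and 725 ≡ 65 (mod 66).

n = 725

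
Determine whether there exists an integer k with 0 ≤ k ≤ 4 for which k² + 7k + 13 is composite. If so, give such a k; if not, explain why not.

At k = 4: 4² + 7·4 + 13 = 57 = 3·19, which is composite.

k = 4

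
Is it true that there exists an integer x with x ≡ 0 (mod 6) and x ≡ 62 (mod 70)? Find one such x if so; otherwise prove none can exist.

gcd(6, 70) = 2. A simultaneous solution exists iff 0 ≡ 62 (mod 2); here 0 mod 2 = 0 = 62 mod 2, so it does.
Put x = 0 + 6t, so we need 6t ≡ 62 (mod 70), equivalently (divide by 2) 3t ≡ 31 (mod 35).
Since 3·12 = 36 = 1·35 + 1, the inverse of 3 mod 35 is 12.
Multiplying by 12: t ≡ 12·31 = 372 ≡ 22 (mod 35).
Then x = 0 + 6·22 = 132.
Indeed 132 ≡ 0 (mod 6) and 132 ≡ 62 (mod 70).

x = 132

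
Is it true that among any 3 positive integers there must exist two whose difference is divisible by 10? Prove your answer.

Consider the 3 integers 8, 9, 10. They lie in distinct residue classes modulo 10, since 3 ≤ 10.
No two share a residue, so no pair has difference divisible by 10; the claim fails for this set.

No, the set {8, 9, 10} is a counterexample.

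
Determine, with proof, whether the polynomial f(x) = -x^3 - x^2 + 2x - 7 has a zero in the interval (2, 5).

f(2) = -15 and f(5) = -147, both negative, so a sign-change argument is unavailable; we show f keeps this sign on the whole interval.
Substitute x = 2 + u, where 0 < u < 3 on the interval. Expanding, f(2 + u) = -u^3 - 7u^2 - 14u - 15.
All 4 nonzero coefficients of this polynomial in u are negative; hence for u > 0 the value is a sum of negative terms (the constant -15 among them).
Therefore f(x) < 0 throughout (2, 5), and f has no zero there.

No.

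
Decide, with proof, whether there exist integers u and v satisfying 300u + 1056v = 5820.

u = 37, v = -5

gcd(300, 1056) = 12, and 12 divides 5820, so integer solutions exist.
Dividing through by 12 reduces the equation to 25u + 88v = 485.
Run the Euclidean algorithm on 88 and 25: 88 = 3·25 + 13, 25 = 1·13 + 12, 13 = 1·12 + 1, 12 = 12·1 + 0.
Back-substituting, 1 = 13 − 1·12 = 13 − (25 − 1·13) = −25 + 2·13 = −25 + 2·(88 − 3·25) = 2·88 − 7·25; that is, 25·(-7) + 88·2 = 1.
Multiplying through by 485: u = (-7)·485 = -3395, v = 2·485 = 970 is a solution.
Shifting by a multiple of (88, −25) keeps it a solution: u = -3395 + 39·88 = 37, v = 970 − 39·25 = -5.
Indeed 300·37 + 1056·(-5) = 11100 − 5280 = 5820.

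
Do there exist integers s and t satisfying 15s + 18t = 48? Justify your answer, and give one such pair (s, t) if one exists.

s = 2, t = 1

Every value of 15s + 18t is a multiple of gcd(15, 18) = 3; since 3 ∣ 48, solutions exist.
Dividing through by 3 reduces the equation to 5s + 6t = 16.
Dividing repeatedly: 6 = 1·5 + 1, 5 = 5·1 + 0.
Back-substituting, 1 = 6 − 1·5; that is, 5·(-1) + 6·1 = 1.
Scaling by 16 gives the particular solution (s, t) = (-16, 16).
Shifting by a multiple of (6, −5) keeps it a solution: s = -16 + 3·6 = 2, t = 16 − 3·5 = 1.
Check: 15·2 + 18·1 = 30 + 18 = 48. ✓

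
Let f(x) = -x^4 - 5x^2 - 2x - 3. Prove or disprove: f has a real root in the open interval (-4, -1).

f has no root in that interval.

f(-4) = -331 and f(-1) = -7, both negative, so a sign-change argument is unavailable; we show f keeps this sign on the whole interval.
Substitute x = -1 − u, where 0 < u < 3 on the interval. Expanding, f(-1 − u) = -u^4 - 4u^3 - 11u^2 - 12u - 7.
All 5 nonzero coefficients of this polynomial in u are negative; hence for u > 0 the value is a sum of negative terms (the constant -7 among them).
So f is strictly negative on (-4, -1); no root exists in the interval.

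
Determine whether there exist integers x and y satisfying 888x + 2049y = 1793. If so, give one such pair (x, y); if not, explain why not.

No, no such integers exist.

Any value of 888x + 2049y is a multiple of gcd(888, 2049) = 3.
But 1793 = 3·597 + 2, so 3 ∤ 1793.
Therefore 888x + 2049y = 1793 has no solution in integers.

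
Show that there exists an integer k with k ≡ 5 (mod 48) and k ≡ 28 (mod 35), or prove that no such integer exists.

k = 1253

gcd(48, 35) = 1, so the Chinese Remainder Theorem guarantees exactly one residue class mod 1680 satisfying both.
Write k = 5 + 48t and require 5 + 48t ≡ 28 (mod 35), i.e. 48t ≡ 23 (mod 35).
48 ≡ 13 (mod 35), so this reads 13t ≡ 23 (mod 35). Note 13·27 = 351 ≡ 1 (mod 35) (as 351 − 1 = 10·35), so 13⁻¹ ≡ 27.
Therefore t ≡ 27·23 = 621 ≡ 26 (mod 35).
With t = 26: k = 5 + 48·26 = 1253.
Verify: 1253 = 26·48 + 5 and 1253 = 35·35 + 28. ✓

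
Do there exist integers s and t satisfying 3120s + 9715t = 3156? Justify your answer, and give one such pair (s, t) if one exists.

gcd(3120, 9715) = 5, so every integer of the form 3120s + 9715t is a multiple of 5.
However 3156 leaves remainder 1 on division by 5.
Therefore 3120s + 9715t = 3156 has no solution in integers.

No such integers exist.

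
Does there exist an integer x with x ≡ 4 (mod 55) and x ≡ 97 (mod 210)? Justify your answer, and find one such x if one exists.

Reduce both congruences modulo 5, which divides 55 and 210: they say x ≡ 4 (mod 5) and x ≡ 97 (mod 5).
However 4 ≡ 4 and 97 ≡ 2 (mod 5), and 4 ≠ 2.
Therefore no such x exists.

No such integer exists.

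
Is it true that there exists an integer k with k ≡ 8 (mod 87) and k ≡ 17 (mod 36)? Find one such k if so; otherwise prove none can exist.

k = 269

The moduli are not coprime: gcd(87, 36) = 3. Compatibility requires 3 ∣ (17 − 8) = 9, which holds, so solutions exist.
List candidates k ≡ 8 (mod 87): 8, 95, 182, 269. Modulo 36 these are 8, 23, 2, 17; 269 gives 17 as required.
Check: 269 mod 87 = 8, 269 mod 36 = 17. ✓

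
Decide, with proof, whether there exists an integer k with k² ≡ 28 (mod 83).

k = 32 works: 32² = 1024, and 1024 − 28 = 996 = 12·83.

k = 32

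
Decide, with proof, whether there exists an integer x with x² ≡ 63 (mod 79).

There is no such integer.

79 is prime, so by Euler's criterion 63 is a square mod 79 iff 63^((79−1)/2) = 63^39 ≡ 1 (mod 79).
Squaring successively (mod 79): 63^2 = 3969 ≡ 19; 63^4 ≡ 19² = 361 ≡ 45; 63^8 ≡ 45² = 2025 ≡ 50; 63^16 ≡ 50² = 2500 ≡ 51; 63^32 ≡ 51² = 2601 ≡ 73.
Since 39 = 32 + 4 + 2 + 1, 63^39 ≡ 73 · 45 · 19 · 63; multiplying out mod 79: 73·45 = 3285 ≡ 46, then 46·19 = 874 ≡ 5, then 5·63 = 315 ≡ 78. Thus 63^39 ≡ 78 ≡ −1 (mod 79).
By Euler's criterion 63 is a quadratic non-residue mod 79: no x satisfies x² ≡ 63 (mod 79).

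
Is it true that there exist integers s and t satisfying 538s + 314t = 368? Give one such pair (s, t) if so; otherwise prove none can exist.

gcd(538, 314) = 2, and 2 divides 368, so integer solutions exist.
Dividing through by 2 reduces the equation to 269s + 157t = 184.
Run the Euclidean algorithm on 269 and 157: 269 = 1·157 + 112, 157 = 1·112 + 45, 112 = 2·45 + 22, 45 = 2·22 + 1, 22 = 22·1 + 0.
Back-substituting, 1 = 45 − 2·22 = 45 − 2·(112 − 2·45) = −2·112 + 5·45 = −2·112 + 5·(157 − 1·112) = 5·157 − 7·112 = 5·157 − 7·(269 − 1·157) = −7·269 + 12·157; that is, 269·(-7) + 157·12 = 1.
Multiplying through by 184: s = (-7)·184 = -1288, t = 12·184 = 2208 is a solution.
Adding 9·157 to s and subtracting 9·269 from t gives the tidier solution (125, -213).
Indeed 538·125 + 314·(-213) = 67250 − 66882 = 368.

s = 125, t = -213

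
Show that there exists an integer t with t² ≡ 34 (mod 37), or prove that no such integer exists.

t = 16

t = 16 works: 16² = 256, and 256 − 34 = 222 = 6·37.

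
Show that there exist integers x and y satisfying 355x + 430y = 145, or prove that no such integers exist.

x = 21, y = -17

Since gcd(355, 430) = 5 and 145 = 5·29, Bézout's identity guarantees a solution.
Dividing through by 5 reduces the equation to 71x + 86y = 29.
Dividing repeatedly: 86 = 1·71 + 15, 71 = 4·15 + 11, 15 = 1·11 + 4, 11 = 2·4 + 3, 4 = 1·3 + 1, 3 = 3·1 + 0.
Unwinding: 1 = 4 − 1·3 = 4 − (11 − 2·4) = −11 + 3·4 = −11 + 3·(15 − 1·11) = 3·15 − 4·11 = 3·15 − 4·(71 − 4·15) = −4·71 + 19·15 = −4·71 + 19·(86 − 1·71) = 19·86 − 23·71, i.e. 71·(-23) + 86·19 = 1.
Scaling by 29 gives the particular solution (x, y) = (-667, 551).
Shifting by a multiple of (86, −71) keeps it a solution: x = -667 + 8·86 = 21, y = 551 − 8·71 = -17.
Indeed 355·21 + 430·(-17) = 7455 − 7310 = 145.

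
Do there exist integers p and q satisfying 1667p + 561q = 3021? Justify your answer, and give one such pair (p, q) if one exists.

1667 and 561 are coprime, so 1667p + 561q ranges over all of ℤ.
Dividing repeatedly: 1667 = 2·561 + 545, 561 = 1·545 + 16, 545 = 34·16 + 1, 16 = 16·1 + 0.
Working back up the chain: 1 = 545 − 34·16 = 545 − 34·(561 − 1·545) = −34·561 + 35·545 = −34·561 + 35·(1667 − 2·561) = 35·1667 − 104·561. So 1667·35 + 561·(-104) = 1.
Multiplying through by 3021: p = 35·3021 = 105735, q = (-104)·3021 = -314184 is a solution.
Subtracting 188·561 from p and adding 188·1667 to q gives the tidier solution (267, -788).
Check: 1667·267 + 561·(-788) = 445089 − 442068 = 3021. ✓

p = 267, q = -788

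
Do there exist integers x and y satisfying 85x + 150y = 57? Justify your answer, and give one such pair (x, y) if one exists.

No, no such integers exist.

Any value of 85x + 150y is a multiple of gcd(85, 150) = 5.
However 57 leaves remainder 2 on division by 5.
Therefore 85x + 150y = 57 has no solution in integers.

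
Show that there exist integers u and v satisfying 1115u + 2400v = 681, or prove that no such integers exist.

There are no such integers.

Any value of 1115u + 2400v is a multiple of gcd(1115, 2400) = 5.
However 681 leaves remainder 1 on division by 5.
Therefore 1115u + 2400v = 681 has no solution in integers.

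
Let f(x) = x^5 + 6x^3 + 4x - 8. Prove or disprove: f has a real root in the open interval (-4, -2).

f(-4) = -1432 and f(-2) = -96, both negative, so a sign-change argument is unavailable; we show f keeps this sign on the whole interval.
Substitute x = -2 − u, where 0 < u < 2 on the interval. Expanding, f(-2 − u) = -u^5 - 10u^4 - 46u^3 - 116u^2 - 156u - 96.
All 6 nonzero coefficients of this polynomial in u are negative; hence for u > 0 the value is a sum of negative terms (the constant -96 among them).
So f is strictly negative on (-4, -2); no root exists in the interval.

No such root exists.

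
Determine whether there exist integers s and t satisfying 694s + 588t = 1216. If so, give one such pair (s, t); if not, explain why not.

s = 250, t = -293

gcd(694, 588) = 2, and 2 divides 1216, so integer solutions exist.
Dividing through by 2 reduces the equation to 347s + 294t = 608.
Euclidean algorithm: 347 = 1·294 + 53, 294 = 5·53 + 29, 53 = 1·29 + 24, 29 = 1·24 + 5, 24 = 4·5 + 4, 5 = 1·4 + 1, 4 = 4·1 + 0.
Back-substituting, 1 = 5 − 1·4 = 5 − (24 − 4·5) = −24 + 5·5 = −24 + 5·(29 − 1·24) = 5·29 − 6·24 = 5·29 − 6·(53 − 1·29) = −6·53 + 11·29 = −6·53 + 11·(294 − 5·53) = 11·294 − 61·53 = 11·294 − 61·(347 − 1·294) = −61·347 + 72·294; that is, 347·(-61) + 294·72 = 1.
Multiplying through by 608: s = (-61)·608 = -37088, t = 72·608 = 43776 is a solution.
Adding 127·294 to s and subtracting 127·347 from t gives the tidier solution (250, -293).
Indeed 694·250 + 588·(-293) = 173500 − 172284 = 1216.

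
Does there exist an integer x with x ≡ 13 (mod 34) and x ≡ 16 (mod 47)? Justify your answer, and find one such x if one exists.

gcd(34, 47) = 1, so the Chinese Remainder Theorem guarantees exactly one residue class mod 1598 satisfying both.
Any solution of the first congruence is x = 13 + 34t; substituting into the second, 34t ≡ 16 − 13 ≡ 3 (mod 47).
Invert 34 mod 47 by the Euclidean algorithm: 47 = 1·34 + 13, 34 = 2·13 + 8, 13 = 1·8 + 5, 8 = 1·5 + 3, 5 = 1·3 + 2, 3 = 1·2 + 1, 2 = 2·1 + 0; back-substituting, 1 = 3 − 1·2 = 3 − (5 − 1·3) = −5 + 2·3 = −5 + 2·(8 − 1·5) = 2·8 − 3·5 = 2·8 − 3·(13 − 1·8) = −3·13 + 5·8 = −3·13 + 5·(34 − 2·13) = 5·34 − 13·13 = 5·34 − 13·(47 − 1·34) = −13·47 + 18·34. Hence 34·18 ≡ 1, so 34⁻¹ ≡ 18 (mod 47).
Multiplying by 18: t ≡ 18·3 = 54 ≡ 7 (mod 47).
With t = 7: x = 13 + 34·7 = 251.
Check: 251 mod 34 = 13, 251 mod 47 = 16. ✓

x = 251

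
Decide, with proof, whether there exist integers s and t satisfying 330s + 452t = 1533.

Both 330 and 452 are divisible by gcd(330, 452) = 2, hence so is any combination 330s + 452t.
However 1533 leaves remainder 1 on division by 2.
Hence no integers s, t satisfy the equation.

No such integers exist.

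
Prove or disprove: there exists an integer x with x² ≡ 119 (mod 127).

127 is prime, so by Euler's criterion 119 is a square mod 127 iff 119^((127−1)/2) = 119^63 ≡ 1 (mod 127).
Repeated squaring mod 127: 119^2 = 14161 ≡ 64; 119^4 ≡ 64² = 4096 ≡ 32; 119^8 ≡ 32² = 1024 ≡ 8; 119^16 ≡ 8² = 64 ≡ 64; 119^32 ≡ 64² = 4096 ≡ 32.
Since 63 = 32 + 16 + 8 + 4 + 2 + 1, 119^63 ≡ 32 · 64 · 8 · 32 · 64 · 119; multiplying out mod 127: 32·64 = 2048 ≡ 16, then 16·8 = 128 ≡ 1, then 1·32 = 32 ≡ 32, then 32·64 = 2048 ≡ 16, then 16·119 = 1904 ≡ 126. Thus 119^63 ≡ 126 ≡ −1 (mod 127).
By Euler's criterion 119 is a quadratic non-residue mod 127: no x satisfies x² ≡ 119 (mod 127).

There is no such integer.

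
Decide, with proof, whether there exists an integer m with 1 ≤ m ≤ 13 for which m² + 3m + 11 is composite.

At m = 2: 2² + 3·2 + 11 = 21 = 3·7, which is composite.

m = 2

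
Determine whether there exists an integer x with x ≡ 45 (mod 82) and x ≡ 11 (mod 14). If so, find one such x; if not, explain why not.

x = 291

gcd(82, 14) = 2. A simultaneous solution exists iff 45 ≡ 11 (mod 2); here 45 mod 2 = 1 = 11 mod 2, so it does.
The integers ≡ 45 (mod 82) are 45, 127, 209, 291, …; their remainders mod 14 are 3, 1, 13, 11, so x = 291 is the first that is ≡ 11 (mod 14).
Indeed 291 ≡ 45 (mod 82) and 291 ≡ 11 (mod 14).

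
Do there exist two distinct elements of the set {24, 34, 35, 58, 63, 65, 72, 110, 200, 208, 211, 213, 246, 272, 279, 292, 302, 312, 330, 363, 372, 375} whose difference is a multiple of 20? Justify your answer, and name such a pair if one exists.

Yes: 35 and 375.

Reduce each element mod 20: 24↦4, 34↦14, 35↦15, 58↦18, 63↦3, 65↦5, 72↦12, 110↦10, 200↦0, 208↦8, 211↦11, 213↦13, 246↦6, 272↦12, 279↦19, 292↦12, 302↦2, 312↦12, 330↦10, 363↦3, 372↦12, 375↦15. The residue 15 repeats (at 35 and 375), and 375 − 35 = 340 = 17·20.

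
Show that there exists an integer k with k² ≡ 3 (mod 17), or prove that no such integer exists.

There is no such integer.

Since (17 − k)² ≡ k² (mod 17), it suffices to square k = 0, 1, …, 8: the residues are 0, 1, 4, 9, 16, 8, 2, 15, 13.
The set of squares mod 17 is therefore {0, 1, 2, 4, 8, 9, 13, 15, 16}, which does not contain 3.
Therefore k² ≡ 3 (mod 17) has no solution.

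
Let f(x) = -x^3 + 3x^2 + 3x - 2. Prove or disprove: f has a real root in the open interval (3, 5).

f(3) = 7 and f(5) = -37, which have opposite signs.
Since f is a polynomial it is continuous on [3, 5].
By the Intermediate Value Theorem f must vanish at some point of (3, 5).

Such a root exists.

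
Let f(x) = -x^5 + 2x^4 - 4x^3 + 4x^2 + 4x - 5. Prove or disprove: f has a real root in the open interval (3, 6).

No.

The endpoint values f(3) = -146 and f(6) = -5885 are both negative. Claim: f(x) < 0 for every x in (3, 6).
Substitute x = 3 + u, where 0 < u < 3 on the interval. Expanding, f(3 + u) = -u^5 - 13u^4 - 70u^3 - 194u^2 - 269u - 146.
All 6 nonzero coefficients of this polynomial in u are negative; hence for u > 0 the value is a sum of negative terms (the constant -146 among them).
Therefore f(x) < 0 throughout (3, 6), and f has no zero there.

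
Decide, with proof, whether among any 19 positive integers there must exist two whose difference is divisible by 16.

True.

Each integer lies in one of the 16 residue classes modulo 16.
Since 19 > 16, two of the 19 integers must share a residue class by the pigeonhole principle; call them a and b.
Then a ≡ b (mod 16), i.e. 16 ∣ (a − b).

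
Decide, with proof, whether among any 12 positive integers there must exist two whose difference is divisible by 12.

No, the set {44, 45, 46, 47, 48, 49, 50, 51, 52, 53, 54, 55} is a counterexample.

Try 12 consecutive integers, 44, 45, …, 55. Their remainders mod 12 are 8, 9, 10, 11, 0, 1, 2, 3, 4, 5, 6, 7 — pairwise different, as any 12 ≤ 12 consecutive integers have distinct residues.
The differences between them range over 1, …, 11, none of which is divisible by 12.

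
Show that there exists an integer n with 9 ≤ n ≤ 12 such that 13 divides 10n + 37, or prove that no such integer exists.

At n = 9, 10·9 + 37 = 127 ≡ 10 (mod 13), and each step in n adds 10, giving residues 10, 7, 4, 1 for n = 9, 10, 11, 12.
None is 0, so 13 never divides 10n + 37 on this range.

No, no such integer n in that range exists.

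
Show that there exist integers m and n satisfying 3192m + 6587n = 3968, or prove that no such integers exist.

Any value of 3192m + 6587n is a multiple of gcd(3192, 6587) = 7.
But 3968 = 7·566 + 6, so 7 ∤ 3968.
Therefore 3192m + 6587n = 3968 has no solution in integers.

There are no such integers.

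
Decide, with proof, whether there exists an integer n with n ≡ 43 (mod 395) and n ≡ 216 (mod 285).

There is no such integer.

Both moduli are multiples of 5 = gcd(395, 285), so any solution would satisfy n ≡ 43 and n ≡ 216 modulo 5 simultaneously.
These are incompatible: 43 − 216 = -173 is not divisible by 5.
So no integer satisfies both congruences.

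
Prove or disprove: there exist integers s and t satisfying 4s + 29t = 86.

s = 7, t = 2

Since gcd(4, 29) = 1, every integer is an integer combination of 4 and 29.
Run the Euclidean algorithm on 29 and 4: 29 = 7·4 + 1, 4 = 4·1 + 0.
Unwinding: 1 = 29 − 7·4, i.e. 4·(-7) + 29·1 = 1.
Times 86: 4·(-602) + 29·86 = 86, so (-602, 86) solves it.
Shifting by a multiple of (29, −4) keeps it a solution: s = -602 + 21·29 = 7, t = 86 − 21·4 = 2.
Check: 4·7 + 29·2 = 28 + 58 = 86. ✓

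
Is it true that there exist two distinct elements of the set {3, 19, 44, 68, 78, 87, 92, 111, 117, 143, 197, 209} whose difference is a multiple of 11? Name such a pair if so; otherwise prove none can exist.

Both 44 and 143 leave remainder 0 on division by 11; their difference 99 = 9·11 is a multiple of 11.

Yes: 44 and 143.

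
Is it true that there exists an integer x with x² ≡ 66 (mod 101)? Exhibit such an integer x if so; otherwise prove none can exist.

No, no such integer exists.

Apply Euler's criterion with the prime 101: 66 is a quadratic residue iff 66^50 ≡ 1 (mod 101), and a non-residue iff it is ≡ −1.
Squaring successively (mod 101): 66^2 = 4356 ≡ 13; 66^4 ≡ 13² = 169 ≡ 68; 66^8 ≡ 68² = 4624 ≡ 79; 66^16 ≡ 79² = 6241 ≡ 80; 66^32 ≡ 80² = 6400 ≡ 37.
Since 50 = 32 + 16 + 2, 66^50 ≡ 37 · 80 · 13; multiplying out mod 101: 37·80 = 2960 ≡ 31, then 31·13 = 403 ≡ 100. Thus 66^50 ≡ 100 ≡ −1 (mod 101).
By Euler's criterion 66 is a quadratic non-residue mod 101: no x satisfies x² ≡ 66 (mod 101).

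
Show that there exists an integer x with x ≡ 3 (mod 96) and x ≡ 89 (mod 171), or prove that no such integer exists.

No such integer exists.

Both moduli are multiples of 3 = gcd(96, 171), so any solution would satisfy x ≡ 3 and x ≡ 89 modulo 3 simultaneously.
But 3 mod 3 = 0 while 89 mod 3 = 2, a contradiction.
Therefore no such x exists.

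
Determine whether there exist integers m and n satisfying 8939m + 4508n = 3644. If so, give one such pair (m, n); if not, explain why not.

Both 8939 and 4508 are divisible by gcd(8939, 4508) = 7, hence so is any combination 8939m + 4508n.
But 3644 is not a multiple of 7 (it leaves remainder 4).
Hence no integers m, n satisfy the equation.

No such integers exist.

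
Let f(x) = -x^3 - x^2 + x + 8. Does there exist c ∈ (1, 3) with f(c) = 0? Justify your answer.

Yes, f has a root in the interval.

f(1) = 7 and f(3) = -25, which have opposite signs.
Since f is a polynomial it is continuous on [1, 3].
The Intermediate Value Theorem then guarantees some c ∈ (1, 3) with f(c) = 0.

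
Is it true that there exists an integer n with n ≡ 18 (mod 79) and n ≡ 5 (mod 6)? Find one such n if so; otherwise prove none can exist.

n = 413

gcd(79, 6) = 1, so the Chinese Remainder Theorem guarantees exactly one residue class mod 474 satisfying both.
Any solution of the first congruence is n = 18 + 79t; substituting into the second, 79t ≡ 5 − 18 ≡ 5 (mod 6).
79 ≡ 1 (mod 6), so this reads 1t ≡ 5 (mod 6). So t ≡ 5 (mod 6).
With t = 5: n = 18 + 79·5 = 413.
Verify: 413 = 5·79 + 18 and 413 = 68·6 + 5. ✓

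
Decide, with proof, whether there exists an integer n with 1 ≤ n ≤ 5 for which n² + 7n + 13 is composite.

n = 1

At n = 1: 1² + 7·1 + 13 = 21 = 3·7, which is composite.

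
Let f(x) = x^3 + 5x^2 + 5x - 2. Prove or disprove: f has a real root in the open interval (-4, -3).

Such a root exists.

f(-4) = -6 and f(-3) = 1, which have opposite signs.
Since f is a polynomial it is continuous on [-4, -3].
By the Intermediate Value Theorem f must vanish at some point of (-4, -3).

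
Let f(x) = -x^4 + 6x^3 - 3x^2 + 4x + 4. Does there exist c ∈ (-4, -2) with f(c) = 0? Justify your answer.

The endpoint values f(-4) = -700 and f(-2) = -80 are both negative. Claim: f(x) < 0 for every x in (-4, -2).
Shift to the endpoint -2: with x = -2 − u (0 < u < 2), one computes f(-2 − u) = -u^4 - 14u^3 - 63u^2 - 120u - 80.
All 5 nonzero coefficients of this polynomial in u are negative; hence for u > 0 the value is a sum of negative terms (the constant -80 among them).
So f is strictly negative on (-4, -2); no root exists in the interval.

No such root exists.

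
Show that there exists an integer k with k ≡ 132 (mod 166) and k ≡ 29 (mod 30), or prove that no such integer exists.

gcd(166, 30) = 2. If k ≡ 132 (mod 166) and k ≡ 29 (mod 30), then k ≡ 132 (mod 2) and k ≡ 29 (mod 2).
However 132 ≡ 0 and 29 ≡ 1 (mod 2), and 0 ≠ 1.
Therefore no such k exists.

No such integer exists.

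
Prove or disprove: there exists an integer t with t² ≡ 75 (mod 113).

113 is prime, so by Euler's criterion 75 is a square mod 113 iff 75^((113−1)/2) = 75^56 ≡ 1 (mod 113).
Squaring successively (mod 113): 75^2 = 5625 ≡ 88; 75^4 ≡ 88² = 7744 ≡ 60; 75^8 ≡ 60² = 3600 ≡ 97; 75^16 ≡ 97² = 9409 ≡ 30; 75^32 ≡ 30² = 900 ≡ 109.
Since 56 = 32 + 16 + 8, 75^56 ≡ 109 · 30 · 97; multiplying out mod 113: 109·30 = 3270 ≡ 106, then 106·97 = 10282 ≡ 112. Thus 75^56 ≡ 112 ≡ −1 (mod 113).
The value −1 means 75 is a non-residue modulo 113, so t² ≡ 75 (mod 113) is impossible.

No, no such integer exists.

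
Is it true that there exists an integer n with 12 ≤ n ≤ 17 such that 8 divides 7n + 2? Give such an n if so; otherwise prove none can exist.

For n = 12, 13, …, 17 the values of 7n + 2 modulo 8 are 6, 5, 4, 3, 2, 1 respectively.
The residue 0 does not occur, so no n in [12, 17] makes 7n + 2 a multiple of 8.

No, no such integer n in that range exists.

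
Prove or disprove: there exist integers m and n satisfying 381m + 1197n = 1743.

m = 14, n = -3

Every value of 381m + 1197n is a multiple of gcd(381, 1197) = 3; since 3 ∣ 1743, solutions exist.
Dividing through by 3 reduces the equation to 127m + 399n = 581.
Run the Euclidean algorithm on 399 and 127: 399 = 3·127 + 18, 127 = 7·18 + 1, 18 = 18·1 + 0.
Working back up the chain: 1 = 127 − 7·18 = 127 − 7·(399 − 3·127) = −7·399 + 22·127. So 127·22 + 399·(-7) = 1.
Scaling by 581 gives the particular solution (m, n) = (12782, -4067).
Subtracting 32·399 from m and adding 32·127 to n gives the tidier solution (14, -3).
Indeed 381·14 + 1197·(-3) = 5334 − 3591 = 1743.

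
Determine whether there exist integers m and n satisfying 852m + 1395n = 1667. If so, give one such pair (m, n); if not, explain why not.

There are no such integers.

Both 852 and 1395 are divisible by gcd(852, 1395) = 3, hence so is any combination 852m + 1395n.
But 1667 is not a multiple of 3 (it leaves remainder 2).
Hence no integers m, n satisfy the equation.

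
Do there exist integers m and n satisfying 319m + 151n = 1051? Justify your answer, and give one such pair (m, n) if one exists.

m = 124, n = -255

Since gcd(319, 151) = 1, every integer is an integer combination of 319 and 151.
Euclidean algorithm: 319 = 2·151 + 17, 151 = 8·17 + 15, 17 = 1·15 + 2, 15 = 7·2 + 1, 2 = 2·1 + 0.
Back-substituting, 1 = 15 − 7·2 = 15 − 7·(17 − 1·15) = −7·17 + 8·15 = −7·17 + 8·(151 − 8·17) = 8·151 − 71·17 = 8·151 − 71·(319 − 2·151) = −71·319 + 150·151; that is, 319·(-71) + 151·150 = 1.
Multiplying through by 1051: m = (-71)·1051 = -74621, n = 150·1051 = 157650 is a solution.
Adding 495·151 to m and subtracting 495·319 from n gives the tidier solution (124, -255).
Check: 319·124 + 151·(-255) = 39556 − 38505 = 1051. ✓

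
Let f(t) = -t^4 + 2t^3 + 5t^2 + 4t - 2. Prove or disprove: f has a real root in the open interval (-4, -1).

No such root exists.

The endpoint values f(-4) = -322 and f(-1) = -4 are both negative. Claim: f(t) < 0 for every t in (-4, -1).
Substitute t = -1 − u, where 0 < u < 3 on the interval. Expanding, f(-1 − u) = -u^4 - 6u^3 - 7u^2 - 4u - 4.
The nonzero coefficients here are all negative, so for u > 0 every term is negative (or zero), and the constant term -4 is strictly negative.
So f is strictly negative on (-4, -1); no root exists in the interval.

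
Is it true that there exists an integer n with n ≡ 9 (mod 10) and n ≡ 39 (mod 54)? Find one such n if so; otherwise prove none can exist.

n = 39

gcd(10, 54) = 2. A simultaneous solution exists iff 9 ≡ 39 (mod 2); here 9 mod 2 = 1 = 39 mod 2, so it does.
List candidates n ≡ 9 (mod 10): 9, 19, 29, 39. Modulo 54 these are 9, 19, 29, 39; 39 gives 39 as required.
Indeed 39 ≡ 9 (mod 10) and 39 ≡ 39 (mod 54).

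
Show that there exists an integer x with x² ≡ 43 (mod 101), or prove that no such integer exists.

x = 89

Take x = 89. Then 89² = 7921 = 78·101 + 43, so 89² ≡ 43 (mod 101).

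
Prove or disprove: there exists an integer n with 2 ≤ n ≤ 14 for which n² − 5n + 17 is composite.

At n = 14: 14² − 5·14 + 17 = 143 = 11·13, which is composite.

n = 14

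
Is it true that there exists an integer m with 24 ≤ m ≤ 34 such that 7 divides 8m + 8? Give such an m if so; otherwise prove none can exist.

m = 27

m = 27 works, since 8·27 + 8 = 224 = 32·7.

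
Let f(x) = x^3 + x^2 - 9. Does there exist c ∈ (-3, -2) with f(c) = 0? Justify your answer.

No such root exists.

f(-3) = -27 and f(-2) = -13, both negative, so a sign-change argument is unavailable; we show f keeps this sign on the whole interval.
Substitute x = -2 − u, where 0 < u < 1 on the interval. Expanding, f(-2 − u) = -u^3 - 5u^2 - 8u - 13.
The nonzero coefficients here are all negative, so for u > 0 every term is negative (or zero), and the constant term -13 is strictly negative.
Therefore f(x) < 0 throughout (-3, -2), and f has no zero there.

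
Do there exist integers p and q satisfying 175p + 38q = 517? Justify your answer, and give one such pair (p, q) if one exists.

p = 1, q = 9

Since gcd(175, 38) = 1, every integer is an integer combination of 175 and 38.
Run the Euclidean algorithm on 175 and 38: 175 = 4·38 + 23, 38 = 1·23 + 15, 23 = 1·15 + 8, 15 = 1·8 + 7, 8 = 1·7 + 1, 7 = 7·1 + 0.
Back-substituting, 1 = 8 − 1·7 = 8 − (15 − 1·8) = −15 + 2·8 = −15 + 2·(23 − 1·15) = 2·23 − 3·15 = 2·23 − 3·(38 − 1·23) = −3·38 + 5·23 = −3·38 + 5·(175 − 4·38) = 5·175 − 23·38; that is, 175·5 + 38·(-23) = 1.
Times 517: 175·2585 + 38·(-11891) = 517, so (2585, -11891) solves it.
Subtracting 68·38 from p and adding 68·175 to q gives the tidier solution (1, 9).
Indeed 175·1 + 38·9 = 175 + 342 = 517.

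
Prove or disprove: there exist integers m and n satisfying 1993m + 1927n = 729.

m = 449, n = -464

1993 and 1927 are coprime, so 1993m + 1927n ranges over all of ℤ.
Dividing repeatedly: 1993 = 1·1927 + 66, 1927 = 29·66 + 13, 66 = 5·13 + 1, 13 = 13·1 + 0.
Unwinding: 1 = 66 − 5·13 = 66 − 5·(1927 − 29·66) = −5·1927 + 146·66 = −5·1927 + 146·(1993 − 1·1927) = 146·1993 − 151·1927, i.e. 1993·146 + 1927·(-151) = 1.
Times 729: 1993·106434 + 1927·(-110079) = 729, so (106434, -110079) solves it.
The general solution is m = 106434 + 1927k, n = -110079 − 1993k; taking k = -55 gives the smaller pair m = 449, n = -464.
Check: 1993·449 + 1927·(-464) = 894857 − 894128 = 729. ✓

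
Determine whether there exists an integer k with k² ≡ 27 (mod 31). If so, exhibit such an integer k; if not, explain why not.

There is no such integer.

31 is prime, so by Euler's criterion 27 is a square mod 31 iff 27^((31−1)/2) = 27^15 ≡ 1 (mod 31).
Repeated squaring mod 31: 27^2 = 729 ≡ 16; 27^4 ≡ 16² = 256 ≡ 8; 27^8 ≡ 8² = 64 ≡ 2.
Since 15 = 8 + 4 + 2 + 1, 27^15 ≡ 2 · 8 · 16 · 27; multiplying out mod 31: 2·8 = 16 ≡ 16, then 16·16 = 256 ≡ 8, then 8·27 = 216 ≡ 30. Thus 27^15 ≡ 30 ≡ −1 (mod 31).
By Euler's criterion 27 is a quadratic non-residue mod 31: no k satisfies k² ≡ 27 (mod 31).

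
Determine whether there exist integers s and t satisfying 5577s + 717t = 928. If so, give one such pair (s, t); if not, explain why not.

Any value of 5577s + 717t is a multiple of gcd(5577, 717) = 3.
However 928 leaves remainder 1 on division by 3.
Therefore 5577s + 717t = 928 has no solution in integers.

No such integers exist.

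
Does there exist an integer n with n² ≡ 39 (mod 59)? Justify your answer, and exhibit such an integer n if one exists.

No such integer exists.

Apply Euler's criterion with the prime 59: 39 is a quadratic residue iff 39^29 ≡ 1 (mod 59), and a non-residue iff it is ≡ −1.
Repeated squaring mod 59: 39^2 = 1521 ≡ 46; 39^4 ≡ 46² = 2116 ≡ 51; 39^8 ≡ 51² = 2601 ≡ 5; 39^16 ≡ 5² = 25 ≡ 25.
Since 29 = 16 + 8 + 4 + 1, 39^29 ≡ 25 · 5 · 51 · 39; multiplying out mod 59: 25·5 = 125 ≡ 7, then 7·51 = 357 ≡ 3, then 3·39 = 117 ≡ 58. Thus 39^29 ≡ 58 ≡ −1 (mod 59).
The value −1 means 39 is a non-residue modulo 59, so n² ≡ 39 (mod 59) is impossible.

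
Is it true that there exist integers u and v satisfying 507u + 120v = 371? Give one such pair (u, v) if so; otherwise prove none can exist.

gcd(507, 120) = 3, so every integer of the form 507u + 120v is a multiple of 3.
However 371 leaves remainder 2 on division by 3.
So the equation is unsolvable over ℤ.

No such integers exist.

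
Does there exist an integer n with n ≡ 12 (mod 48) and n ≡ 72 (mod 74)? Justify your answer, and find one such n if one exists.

Here gcd(48, 74) = 2, and both 12 and 72 leave remainder 0 mod 2, so the system is consistent.
Put n = 12 + 48t, so we need 48t ≡ 60 (mod 74), equivalently (divide by 2) 24t ≡ 30 (mod 37).
Invert 24 mod 37 by the Euclidean algorithm: 37 = 1·24 + 13, 24 = 1·13 + 11, 13 = 1·11 + 2, 11 = 5·2 + 1, 2 = 2·1 + 0; back-substituting, 1 = 11 − 5·2 = 11 − 5·(13 − 1·11) = −5·13 + 6·11 = −5·13 + 6·(24 − 1·13) = 6·24 − 11·13 = 6·24 − 11·(37 − 1·24) = −11·37 + 17·24. Hence 24·17 ≡ 1, so 24⁻¹ ≡ 17 (mod 37).
Therefore t ≡ 17·30 = 510 ≡ 29 (mod 37).
Then n = 12 + 48·29 = 1404.
Verify: 1404 = 29·48 + 12 and 1404 = 18·74 + 72. ✓

n = 1404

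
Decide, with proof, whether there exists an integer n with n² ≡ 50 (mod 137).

Take n = 119. Then 119² = 14161 = 103·137 + 50, so 119² ≡ 50 (mod 137).

n = 119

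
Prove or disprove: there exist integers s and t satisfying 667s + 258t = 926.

667 and 258 are coprime, so 667s + 258t ranges over all of ℤ.
Euclidean algorithm: 667 = 2·258 + 151, 258 = 1·151 + 107, 151 = 1·107 + 44, 107 = 2·44 + 19, 44 = 2·19 + 6, 19 = 3·6 + 1, 6 = 6·1 + 0.
Unwinding: 1 = 19 − 3·6 = 19 − 3·(44 − 2·19) = −3·44 + 7·19 = −3·44 + 7·(107 − 2·44) = 7·107 − 17·44 = 7·107 − 17·(151 − 1·107) = −17·151 + 24·107 = −17·151 + 24·(258 − 1·151) = 24·258 − 41·151 = 24·258 − 41·(667 − 2·258) = −41·667 + 106·258, i.e. 667·(-41) + 258·106 = 1.
Scaling by 926 gives the particular solution (s, t) = (-37966, 98156).
The general solution is s = -37966 + 258k, t = 98156 − 667k; taking k = 148 gives the smaller pair s = 218, t = -560.
Indeed 667·218 + 258·(-560) = 145406 − 144480 = 926.

s = 218, t = -560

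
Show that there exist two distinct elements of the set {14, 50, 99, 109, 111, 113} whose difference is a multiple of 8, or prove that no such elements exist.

Residues mod 8: 14↦6, 50↦2, 99↦3, 109↦5, 111↦7, 113↦1.
No residue repeats among the 6 elements, so no pair has difference ≡ 0 (mod 8).

No such pair exists.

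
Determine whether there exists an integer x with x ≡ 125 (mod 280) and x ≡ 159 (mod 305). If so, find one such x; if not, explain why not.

gcd(280, 305) = 5. If x ≡ 125 (mod 280) and x ≡ 159 (mod 305), then x ≡ 125 (mod 5) and x ≡ 159 (mod 5).
These are incompatible: 125 − 159 = -34 is not divisible by 5.
Therefore no such x exists.

No, no such integer exists.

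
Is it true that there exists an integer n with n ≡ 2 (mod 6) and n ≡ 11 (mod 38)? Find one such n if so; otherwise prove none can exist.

Reduce both congruences modulo 2, which divides 6 and 38: they say n ≡ 2 (mod 2) and n ≡ 11 (mod 2).
These are incompatible: 2 − 11 = -9 is not divisible by 2.
Therefore no such n exists.

No such integer exists.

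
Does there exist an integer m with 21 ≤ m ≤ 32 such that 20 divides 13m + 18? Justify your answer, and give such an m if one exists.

For m = 21, 22, …, 32 the values of 13m + 18 modulo 20 are 11, 4, 17, 10, 3, 16, 9, 2, 15, 8, 1, 14 respectively.
None is 0, so 20 never divides 13m + 18 on this range.

No such integer m in that range exists.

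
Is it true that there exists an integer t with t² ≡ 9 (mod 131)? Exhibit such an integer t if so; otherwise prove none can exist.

t = 3

Take t = 3. Then 3² = 9, and since 0 ≤ 9 < 131 this is already reduced: 3² ≡ 9 (mod 131).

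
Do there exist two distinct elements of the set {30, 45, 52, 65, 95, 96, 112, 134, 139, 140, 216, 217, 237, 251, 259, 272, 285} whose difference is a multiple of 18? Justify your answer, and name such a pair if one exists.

No, no such pair exists.

Residues mod 18: 30↦12, 45↦9, 52↦16, 65↦11, 95↦5, 96↦6, 112↦4, 134↦8, 139↦13, 140↦14, 216↦0, 217↦1, 237↦3, 251↦17, 259↦7, 272↦2, 285↦15.
All 17 residues are distinct, so no two elements differ by a multiple of 18.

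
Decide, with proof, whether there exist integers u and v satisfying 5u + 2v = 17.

Since gcd(5, 2) = 1, every integer is an integer combination of 5 and 2.
Run the Euclidean algorithm on 5 and 2: 5 = 2·2 + 1, 2 = 2·1 + 0.
Back-substituting, 1 = 5 − 2·2; that is, 5·1 + 2·(-2) = 1.
Multiplying through by 17: u = 1·17 = 17, v = (-2)·17 = -34 is a solution.
Subtracting 8·2 from u and adding 8·5 to v gives the tidier solution (1, 6).
Indeed 5·1 + 2·6 = 5 + 12 = 17.

u = 1, v = 6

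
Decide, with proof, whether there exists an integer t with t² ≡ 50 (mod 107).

No such integer exists.

107 is prime, so by Euler's criterion 50 is a square mod 107 iff 50^((107−1)/2) = 50^53 ≡ 1 (mod 107).
Repeated squaring mod 107: 50^2 = 2500 ≡ 39; 50^4 ≡ 39² = 1521 ≡ 23; 50^8 ≡ 23² = 529 ≡ 101; 50^16 ≡ 101² = 10201 ≡ 36; 50^32 ≡ 36² = 1296 ≡ 12.
Since 53 = 32 + 16 + 4 + 1, 50^53 ≡ 12 · 36 · 23 · 50; multiplying out mod 107: 12·36 = 432 ≡ 4, then 4·23 = 92 ≡ 92, then 92·50 = 4600 ≡ 106. Thus 50^53 ≡ 106 ≡ −1 (mod 107).
The value −1 means 50 is a non-residue modulo 107, so t² ≡ 50 (mod 107) is impossible.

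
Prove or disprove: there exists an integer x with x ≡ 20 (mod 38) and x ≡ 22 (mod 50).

Here gcd(38, 50) = 2, and both 20 and 22 leave remainder 0 mod 2, so the system is consistent.
Step through x = 20, 20 + 38, 20 + 2·38, …: the values 20, 58, 96, 134, 172 reduce mod 50 to 20, 8, 46, 34, 22. The value 172 hits 22.
Verify: 172 = 4·38 + 20 and 172 = 3·50 + 22. ✓

x = 172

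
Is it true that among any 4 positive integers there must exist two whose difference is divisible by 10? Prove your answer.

Consider the 4 integers 13, 14, 15, 16. They lie in distinct residue classes modulo 10, since 4 ≤ 10.
Any two of them differ by at most 3 < 10 and by at least 1, so no difference is a multiple of 10.

No, the set {13, 14, 15, 16} is a counterexample.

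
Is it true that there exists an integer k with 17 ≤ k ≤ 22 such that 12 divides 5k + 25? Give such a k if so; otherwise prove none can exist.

Scanning upward from k = 17 gives 110, 115, none divisible by 12. Try k = 19: 5·19 + 25 = 120 = 10·12, which is divisible by 12.

k = 19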